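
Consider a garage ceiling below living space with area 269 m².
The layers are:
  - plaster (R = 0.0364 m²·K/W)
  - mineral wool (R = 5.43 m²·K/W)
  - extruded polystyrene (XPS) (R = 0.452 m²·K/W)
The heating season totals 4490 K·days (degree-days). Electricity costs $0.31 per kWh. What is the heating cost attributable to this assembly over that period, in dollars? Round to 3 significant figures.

1520 dollars

R_total = 0.0364 + 5.43 + 0.452 = 5.918 m²·K/W
E = A × HDD × 24 / R / 1000 = 269 × 4490 × 24 / 5.918 / 1000 = 4898 kWh
Cost = 4898 × 0.31 = $1518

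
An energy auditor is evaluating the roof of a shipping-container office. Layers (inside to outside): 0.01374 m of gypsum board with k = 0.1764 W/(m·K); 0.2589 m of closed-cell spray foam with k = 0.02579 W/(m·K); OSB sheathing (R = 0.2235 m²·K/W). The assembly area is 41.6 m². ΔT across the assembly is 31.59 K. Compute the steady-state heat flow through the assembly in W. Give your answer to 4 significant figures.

0.01374/0.1764 = 0.077891
0.2589/0.02579 = 10.039
R_total = 0.077891 + 10.039 + 0.2235 = 10.34 m²·K/W
Q = A·ΔT/R = 41.6 × 31.59 / 10.34 = 127.09 W

127.1 W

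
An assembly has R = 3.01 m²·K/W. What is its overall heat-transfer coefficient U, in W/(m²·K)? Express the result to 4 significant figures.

U = 1/R = 1/3.01 = 0.33223

0.3322 W/(m²·K)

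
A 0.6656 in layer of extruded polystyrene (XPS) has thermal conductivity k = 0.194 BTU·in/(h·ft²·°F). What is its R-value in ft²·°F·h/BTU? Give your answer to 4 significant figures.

3.431 ft²·°F·h/BTU

R = L/k = 0.6656/0.194 = 3.4309 ft²·°F·h/BTU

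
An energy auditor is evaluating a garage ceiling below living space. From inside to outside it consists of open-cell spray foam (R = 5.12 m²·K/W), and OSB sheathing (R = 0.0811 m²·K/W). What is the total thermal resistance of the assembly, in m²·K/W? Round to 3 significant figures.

R_total = 5.12 + 0.0811 = 5.201 m²·K/W

5.20 m²·K/W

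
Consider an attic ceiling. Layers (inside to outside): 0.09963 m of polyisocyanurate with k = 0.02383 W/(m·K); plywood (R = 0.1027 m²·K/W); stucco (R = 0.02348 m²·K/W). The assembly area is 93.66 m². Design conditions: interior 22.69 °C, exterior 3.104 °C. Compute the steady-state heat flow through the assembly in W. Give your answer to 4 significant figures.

0.09963/0.02383 = 4.1809
R_total = 4.1809 + 0.1027 + 0.02348 = 4.307 m²·K/W
Q = A·ΔT/R = 93.66 × (22.69 − 3.104) / 4.307 = 425.91 W

425.9 W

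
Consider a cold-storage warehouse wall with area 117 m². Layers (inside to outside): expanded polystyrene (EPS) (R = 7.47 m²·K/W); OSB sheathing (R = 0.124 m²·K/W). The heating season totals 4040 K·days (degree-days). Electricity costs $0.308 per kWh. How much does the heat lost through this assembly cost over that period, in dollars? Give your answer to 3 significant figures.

R_total = 7.47 + 0.124 = 7.594 m²·K/W
E = A × HDD × 24 / R / 1000 = 117 × 4040 × 24 / 7.594 / 1000 = 1494 kWh
Cost = 1494 × 0.308 = $460.1

460 dollars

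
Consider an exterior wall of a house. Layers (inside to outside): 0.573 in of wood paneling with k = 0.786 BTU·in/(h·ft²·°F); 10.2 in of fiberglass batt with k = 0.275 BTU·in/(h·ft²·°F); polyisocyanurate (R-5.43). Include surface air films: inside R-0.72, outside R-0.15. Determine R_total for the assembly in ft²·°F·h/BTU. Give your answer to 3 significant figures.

0.573/0.786 = 0.729
10.2/0.275 = 37.09
R_total = 0.72 + 0.729 + 37.09 + 5.43 + 0.15 = 44.12 ft²·°F·h/BTU

44.1 ft²·°F·h/BTU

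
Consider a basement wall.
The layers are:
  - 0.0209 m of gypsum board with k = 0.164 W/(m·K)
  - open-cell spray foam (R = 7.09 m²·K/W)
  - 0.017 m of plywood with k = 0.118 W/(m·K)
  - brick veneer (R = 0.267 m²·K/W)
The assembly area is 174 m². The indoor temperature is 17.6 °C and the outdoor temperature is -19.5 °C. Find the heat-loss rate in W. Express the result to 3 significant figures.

846 W

0.0209/0.164 = 0.1274
0.017/0.118 = 0.1441
R_total = 0.1274 + 7.09 + 0.1441 + 0.267 = 7.629 m²·K/W
Q = A·ΔT/R = 174 × (17.6 − (-19.5)) / 7.629 = 846.2 W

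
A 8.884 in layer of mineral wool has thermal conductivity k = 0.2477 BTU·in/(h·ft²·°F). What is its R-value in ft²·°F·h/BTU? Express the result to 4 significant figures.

35.87 ft²·°F·h/BTU

R = L/k = 8.884/0.2477 = 35.866 ft²·°F·h/BTU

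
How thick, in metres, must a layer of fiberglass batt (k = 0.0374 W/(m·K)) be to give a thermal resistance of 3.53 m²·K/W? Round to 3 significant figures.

0.132 m

L = R·k = 3.53 × 0.0374 = 0.132 m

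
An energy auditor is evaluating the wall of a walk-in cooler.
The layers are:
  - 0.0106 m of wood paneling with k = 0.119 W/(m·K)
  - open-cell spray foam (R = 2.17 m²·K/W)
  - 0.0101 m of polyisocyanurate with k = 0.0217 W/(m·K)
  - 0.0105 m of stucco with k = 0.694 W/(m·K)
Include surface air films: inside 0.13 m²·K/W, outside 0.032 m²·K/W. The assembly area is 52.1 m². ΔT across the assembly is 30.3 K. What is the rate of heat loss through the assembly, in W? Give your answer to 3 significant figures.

544 W

0.0106/0.119 = 0.08908
0.0101/0.0217 = 0.4654
0.0105/0.694 = 0.01513
R_total = 0.13 + 0.08908 + 2.17 + 0.4654 + 0.01513 + 0.032 = 2.902 m²·K/W
Q = A·ΔT/R = 52.1 × 30.3 / 2.902 = 544 W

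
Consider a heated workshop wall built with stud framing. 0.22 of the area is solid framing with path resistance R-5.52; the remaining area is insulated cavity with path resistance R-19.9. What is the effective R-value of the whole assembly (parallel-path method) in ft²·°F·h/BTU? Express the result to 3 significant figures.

U_eff = 0.78/19.9 + 0.22/5.52 = 0.0392 + 0.03986 = 0.07905
R_eff = 1/U_eff = 12.65 ft²·°F·h/BTU

12.7 ft²·°F·h/BTU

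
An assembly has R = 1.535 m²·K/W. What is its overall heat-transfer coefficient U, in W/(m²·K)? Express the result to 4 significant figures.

0.6515 W/(m²·K)

U = 1/R = 1/1.535 = 0.65147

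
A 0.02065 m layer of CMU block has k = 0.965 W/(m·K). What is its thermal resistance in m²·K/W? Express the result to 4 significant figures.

R = L/k = 0.02065/0.965 = 0.021399 m²·K/W

0.02140 m²·K/W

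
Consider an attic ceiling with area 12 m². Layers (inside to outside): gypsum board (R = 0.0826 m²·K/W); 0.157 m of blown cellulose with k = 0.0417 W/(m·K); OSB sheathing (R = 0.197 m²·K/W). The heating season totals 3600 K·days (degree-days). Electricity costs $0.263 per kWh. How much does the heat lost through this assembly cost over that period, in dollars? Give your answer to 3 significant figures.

67.4 dollars

0.157/0.0417 = 3.765
R_total = 0.0826 + 3.765 + 0.197 = 4.045 m²·K/W
E = A × HDD × 24 / R / 1000 = 12 × 3600 × 24 / 4.045 / 1000 = 256.3 kWh
Cost = 256.3 × 0.263 = $67.42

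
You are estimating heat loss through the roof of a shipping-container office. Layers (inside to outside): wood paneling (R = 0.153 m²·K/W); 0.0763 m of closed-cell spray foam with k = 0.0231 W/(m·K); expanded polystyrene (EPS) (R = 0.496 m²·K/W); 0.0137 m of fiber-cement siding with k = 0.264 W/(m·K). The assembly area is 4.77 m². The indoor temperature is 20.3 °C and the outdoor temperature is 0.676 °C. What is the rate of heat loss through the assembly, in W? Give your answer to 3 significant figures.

23.4 W

0.0763/0.0231 = 3.303
0.0137/0.264 = 0.05189
R_total = 0.153 + 3.303 + 0.496 + 0.05189 = 4.004 m²·K/W
Q = A·ΔT/R = 4.77 × (20.3 − 0.676) / 4.004 = 23.38 W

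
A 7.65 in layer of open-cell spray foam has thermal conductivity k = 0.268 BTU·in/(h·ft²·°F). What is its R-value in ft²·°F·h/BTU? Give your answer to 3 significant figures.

R = L/k = 7.65/0.268 = 28.54 ft²·°F·h/BTU

28.5 ft²·°F·h/BTU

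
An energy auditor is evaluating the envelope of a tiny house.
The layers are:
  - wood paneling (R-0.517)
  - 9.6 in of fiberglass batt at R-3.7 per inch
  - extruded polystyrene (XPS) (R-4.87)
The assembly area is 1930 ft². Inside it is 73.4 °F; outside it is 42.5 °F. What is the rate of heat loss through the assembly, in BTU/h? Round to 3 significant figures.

9.6 × 3.7 = 35.52
R_total = 0.517 + 35.52 + 4.87 = 40.91 ft²·°F·h/BTU
Q = A·ΔT/R = 1930 × (73.4 − 42.5) / 40.91 = 1458 BTU/h

1460 BTU/h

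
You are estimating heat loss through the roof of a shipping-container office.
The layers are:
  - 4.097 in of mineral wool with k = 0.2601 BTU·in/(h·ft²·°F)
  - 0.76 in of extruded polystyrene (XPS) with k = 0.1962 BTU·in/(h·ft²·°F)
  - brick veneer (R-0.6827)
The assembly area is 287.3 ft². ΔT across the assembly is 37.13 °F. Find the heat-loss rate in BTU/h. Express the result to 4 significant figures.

4.097/0.2601 = 15.752
0.76/0.1962 = 3.8736
R_total = 15.752 + 3.8736 + 0.6827 = 20.308 ft²·°F·h/BTU
Q = A·ΔT/R = 287.3 × 37.13 / 20.308 = 525.28 BTU/h

525.3 BTU/h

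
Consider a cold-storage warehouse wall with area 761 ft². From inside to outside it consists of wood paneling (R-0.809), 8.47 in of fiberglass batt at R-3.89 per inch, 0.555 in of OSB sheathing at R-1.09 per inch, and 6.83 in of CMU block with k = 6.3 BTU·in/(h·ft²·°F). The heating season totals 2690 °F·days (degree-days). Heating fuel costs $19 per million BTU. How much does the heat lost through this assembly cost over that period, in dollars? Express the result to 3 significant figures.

26.3 dollars

8.47 × 3.89 = 32.95
0.555 × 1.09 = 0.605
6.83/6.3 = 1.084
R_total = 0.809 + 32.95 + 0.605 + 1.084 = 35.45 ft²·°F·h/BTU
E = A × HDD × 24 / R = 761 × 2690 × 24 / 35.45 = 1386000 BTU
Cost = 1386000/10⁶ × 19 = $26.33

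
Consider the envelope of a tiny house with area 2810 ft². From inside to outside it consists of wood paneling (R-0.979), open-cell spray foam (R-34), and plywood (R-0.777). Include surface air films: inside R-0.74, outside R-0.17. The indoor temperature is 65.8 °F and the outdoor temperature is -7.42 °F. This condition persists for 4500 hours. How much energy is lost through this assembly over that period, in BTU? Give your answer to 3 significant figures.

R_total = 0.74 + 0.979 + 34 + 0.777 + 0.17 = 36.67 ft²·°F·h/BTU
Q = 2810 × (65.8 − (-7.42)) / 36.67 = 5611 BTU/h
E = 5611 × 4500 = 25250000 BTU

25300000 BTU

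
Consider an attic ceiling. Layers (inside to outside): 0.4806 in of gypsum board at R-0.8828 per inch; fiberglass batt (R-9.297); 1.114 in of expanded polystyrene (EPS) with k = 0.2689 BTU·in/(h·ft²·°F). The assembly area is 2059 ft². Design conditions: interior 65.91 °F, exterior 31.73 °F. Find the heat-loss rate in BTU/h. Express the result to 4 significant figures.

0.4806 × 0.8828 = 0.42427
1.114/0.2689 = 4.1428
R_total = 0.42427 + 9.297 + 4.1428 = 13.864 ft²·°F·h/BTU
Q = A·ΔT/R = 2059 × (65.91 − 31.73) / 13.864 = 5076.2 BTU/h

5076 BTU/h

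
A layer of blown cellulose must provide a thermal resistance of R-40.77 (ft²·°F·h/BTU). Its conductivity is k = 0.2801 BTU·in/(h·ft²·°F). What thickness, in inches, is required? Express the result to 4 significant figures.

11.42 in

L = R × k = 40.77 × 0.2801 = 11.42 in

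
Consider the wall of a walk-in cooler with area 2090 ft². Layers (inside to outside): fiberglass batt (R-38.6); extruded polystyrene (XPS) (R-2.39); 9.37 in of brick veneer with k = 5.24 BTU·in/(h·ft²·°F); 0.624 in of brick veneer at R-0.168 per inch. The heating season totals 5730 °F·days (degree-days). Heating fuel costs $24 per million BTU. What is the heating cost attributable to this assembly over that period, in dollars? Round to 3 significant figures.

161 dollars

9.37/5.24 = 1.788
0.624 × 0.168 = 0.1048
R_total = 38.6 + 2.39 + 1.788 + 0.1048 = 42.88 ft²·°F·h/BTU
E = A × HDD × 24 / R = 2090 × 5730 × 24 / 42.88 = 6702000 BTU
Cost = 6702000/10⁶ × 24 = $160.9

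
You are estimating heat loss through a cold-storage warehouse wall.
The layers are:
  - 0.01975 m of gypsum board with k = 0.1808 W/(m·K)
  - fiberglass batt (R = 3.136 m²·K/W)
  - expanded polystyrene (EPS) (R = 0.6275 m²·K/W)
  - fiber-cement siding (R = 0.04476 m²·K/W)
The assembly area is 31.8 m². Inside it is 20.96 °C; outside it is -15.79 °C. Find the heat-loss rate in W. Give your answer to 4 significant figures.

298.3 W

0.01975/0.1808 = 0.10924
R_total = 0.10924 + 3.136 + 0.6275 + 0.04476 = 3.9175 m²·K/W
Q = A·ΔT/R = 31.8 × (20.96 − (-15.79)) / 3.9175 = 298.32 W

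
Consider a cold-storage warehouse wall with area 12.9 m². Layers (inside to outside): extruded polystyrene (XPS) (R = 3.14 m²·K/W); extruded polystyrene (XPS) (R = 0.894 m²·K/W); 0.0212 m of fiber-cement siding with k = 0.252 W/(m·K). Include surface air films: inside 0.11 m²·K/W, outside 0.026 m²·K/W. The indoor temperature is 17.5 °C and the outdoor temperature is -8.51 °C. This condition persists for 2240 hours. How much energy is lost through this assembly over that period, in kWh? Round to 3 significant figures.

0.0212/0.252 = 0.08413
R_total = 0.11 + 3.14 + 0.894 + 0.08413 + 0.026 = 4.254 m²·K/W
Q = 12.9 × (17.5 − (-8.51)) / 4.254 = 78.87 W
E = 78.87 W × 2240 h / 1000 = 176.7 kWh

177 kWh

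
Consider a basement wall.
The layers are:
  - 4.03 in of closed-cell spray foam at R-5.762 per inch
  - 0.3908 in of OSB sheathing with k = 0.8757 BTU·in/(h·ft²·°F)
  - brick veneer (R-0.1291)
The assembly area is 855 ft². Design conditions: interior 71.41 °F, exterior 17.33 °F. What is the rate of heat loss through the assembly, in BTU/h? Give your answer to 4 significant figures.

1943 BTU/h

4.03 × 5.762 = 23.221
0.3908/0.8757 = 0.44627
R_total = 23.221 + 0.44627 + 0.1291 = 23.796 ft²·°F·h/BTU
Q = A·ΔT/R = 855 × (71.41 − 17.33) / 23.796 = 1943.1 BTU/h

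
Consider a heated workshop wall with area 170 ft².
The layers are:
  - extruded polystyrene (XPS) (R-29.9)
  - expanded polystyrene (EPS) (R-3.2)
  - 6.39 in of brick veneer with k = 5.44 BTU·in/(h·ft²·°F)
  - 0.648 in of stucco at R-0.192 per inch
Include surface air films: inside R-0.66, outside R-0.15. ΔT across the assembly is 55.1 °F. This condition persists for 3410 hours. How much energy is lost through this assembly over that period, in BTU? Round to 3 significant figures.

907000 BTU

6.39/5.44 = 1.175
0.648 × 0.192 = 0.1244
R_total = 0.66 + 29.9 + 3.2 + 1.175 + 0.1244 + 0.15 = 35.21 ft²·°F·h/BTU
Q = 170 × 55.1 / 35.21 = 266 BTU/h
E = 266 × 3410 = 907200 BTU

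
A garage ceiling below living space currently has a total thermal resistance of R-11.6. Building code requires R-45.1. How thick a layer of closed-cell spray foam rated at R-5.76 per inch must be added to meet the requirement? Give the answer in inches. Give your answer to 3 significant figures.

ΔR = 45.1 − 11.6 = 33.5 ft²·°F·h/BTU
L = ΔR / (R/in) = 33.5/5.76 = 5.816 in

5.82 in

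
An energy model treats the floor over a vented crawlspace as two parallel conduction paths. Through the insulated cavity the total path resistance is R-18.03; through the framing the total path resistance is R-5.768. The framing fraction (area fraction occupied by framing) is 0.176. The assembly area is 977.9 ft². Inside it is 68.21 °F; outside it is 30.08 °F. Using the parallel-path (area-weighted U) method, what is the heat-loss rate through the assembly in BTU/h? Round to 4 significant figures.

U_eff = 0.824/18.03 + 0.176/5.768 = 0.045702 + 0.030513 = 0.076215
R_eff = 1/U_eff = 13.121 ft²·°F·h/BTU
Q = 977.9 × (68.21 − 30.08) / 13.121 = 2841.8 BTU/h

2842 BTU/h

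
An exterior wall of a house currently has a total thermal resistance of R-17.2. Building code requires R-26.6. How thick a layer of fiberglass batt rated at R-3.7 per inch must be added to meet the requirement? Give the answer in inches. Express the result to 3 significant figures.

2.54 in

ΔR = 26.6 − 17.2 = 9.4 ft²·°F·h/BTU
L = ΔR / (R/in) = 9.4/3.7 = 2.541 in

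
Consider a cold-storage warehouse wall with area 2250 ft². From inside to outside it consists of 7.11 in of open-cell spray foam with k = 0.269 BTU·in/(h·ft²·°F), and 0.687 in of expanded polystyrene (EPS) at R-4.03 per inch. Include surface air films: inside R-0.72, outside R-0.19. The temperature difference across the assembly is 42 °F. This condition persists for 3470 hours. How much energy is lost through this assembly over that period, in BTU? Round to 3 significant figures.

10900000 BTU

7.11/0.269 = 26.43
0.687 × 4.03 = 2.769
R_total = 0.72 + 26.43 + 2.769 + 0.19 = 30.11 ft²·°F·h/BTU
Q = 2250 × 42 / 30.11 = 3139 BTU/h
E = 3139 × 3470 = 10890000 BTU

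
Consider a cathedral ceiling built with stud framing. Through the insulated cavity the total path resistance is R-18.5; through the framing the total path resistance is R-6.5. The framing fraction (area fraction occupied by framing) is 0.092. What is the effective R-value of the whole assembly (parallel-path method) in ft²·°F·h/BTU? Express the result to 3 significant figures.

U_eff = 0.908/18.5 + 0.092/6.5 = 0.04908 + 0.01415 = 0.06323
R_eff = 1/U_eff = 15.81 ft²·°F·h/BTU

15.8 ft²·°F·h/BTU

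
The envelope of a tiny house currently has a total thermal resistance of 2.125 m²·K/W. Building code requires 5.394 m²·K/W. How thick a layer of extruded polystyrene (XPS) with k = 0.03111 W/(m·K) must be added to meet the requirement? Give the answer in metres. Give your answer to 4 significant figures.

ΔR = 5.394 − 2.125 = 3.269 m²·K/W
L = ΔR × k = 3.269 × 0.03111 = 0.1017 m

0.1017 m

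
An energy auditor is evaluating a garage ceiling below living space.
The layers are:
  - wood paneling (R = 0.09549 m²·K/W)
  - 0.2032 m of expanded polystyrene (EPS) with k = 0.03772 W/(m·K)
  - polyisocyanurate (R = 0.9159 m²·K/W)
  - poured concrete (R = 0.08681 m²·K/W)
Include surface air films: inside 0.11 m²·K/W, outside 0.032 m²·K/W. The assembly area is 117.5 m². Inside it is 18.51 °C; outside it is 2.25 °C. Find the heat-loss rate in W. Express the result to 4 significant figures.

0.2032/0.03772 = 5.3871
R_total = 0.11 + 0.09549 + 5.3871 + 0.9159 + 0.08681 + 0.032 = 6.6273 m²·K/W
Q = A·ΔT/R = 117.5 × (18.51 − 2.25) / 6.6273 = 288.29 W

288.3 W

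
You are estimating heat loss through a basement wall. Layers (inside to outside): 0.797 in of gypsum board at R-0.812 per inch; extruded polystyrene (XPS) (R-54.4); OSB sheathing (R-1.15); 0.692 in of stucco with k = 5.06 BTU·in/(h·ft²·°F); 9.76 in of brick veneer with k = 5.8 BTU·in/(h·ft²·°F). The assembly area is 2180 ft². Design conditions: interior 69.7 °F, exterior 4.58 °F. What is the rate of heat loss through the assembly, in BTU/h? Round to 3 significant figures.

2450 BTU/h

0.797 × 0.812 = 0.6472
0.692/5.06 = 0.1368
9.76/5.8 = 1.683
R_total = 0.6472 + 54.4 + 1.15 + 0.1368 + 1.683 = 58.02 ft²·°F·h/BTU
Q = A·ΔT/R = 2180 × (69.7 − 4.58) / 58.02 = 2447 BTU/h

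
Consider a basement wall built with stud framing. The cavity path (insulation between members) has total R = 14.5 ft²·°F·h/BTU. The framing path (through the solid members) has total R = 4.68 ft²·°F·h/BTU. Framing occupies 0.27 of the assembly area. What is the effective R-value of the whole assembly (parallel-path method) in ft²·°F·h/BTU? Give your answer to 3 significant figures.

U_eff = 0.73/14.5 + 0.27/4.68 = 0.05034 + 0.05769 = 0.108
R_eff = 1/U_eff = 9.256 ft²·°F·h/BTU

9.26 ft²·°F·h/BTU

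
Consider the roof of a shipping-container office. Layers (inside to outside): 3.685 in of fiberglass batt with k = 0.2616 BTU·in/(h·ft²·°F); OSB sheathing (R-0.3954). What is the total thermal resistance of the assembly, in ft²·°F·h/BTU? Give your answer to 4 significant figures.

14.48 ft²·°F·h/BTU

3.685/0.2616 = 14.086
R_total = 14.086 + 0.3954 = 14.482 ft²·°F·h/BTU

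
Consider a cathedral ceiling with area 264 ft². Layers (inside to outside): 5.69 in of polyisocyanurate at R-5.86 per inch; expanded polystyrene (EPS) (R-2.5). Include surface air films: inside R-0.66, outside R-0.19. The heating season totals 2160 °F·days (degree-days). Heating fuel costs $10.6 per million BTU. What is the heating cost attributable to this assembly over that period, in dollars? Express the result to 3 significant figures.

5.69 × 5.86 = 33.34
R_total = 0.66 + 33.34 + 2.5 + 0.19 = 36.69 ft²·°F·h/BTU
E = A × HDD × 24 / R = 264 × 2160 × 24 / 36.69 = 373000 BTU
Cost = 373000/10⁶ × 10.6 = $3.954

3.95 dollars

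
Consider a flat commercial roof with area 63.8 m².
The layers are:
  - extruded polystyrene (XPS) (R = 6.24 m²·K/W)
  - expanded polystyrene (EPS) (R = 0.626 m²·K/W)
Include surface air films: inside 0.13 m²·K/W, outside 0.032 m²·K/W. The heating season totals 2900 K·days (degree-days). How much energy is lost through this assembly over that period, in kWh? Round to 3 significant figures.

632 kWh

R_total = 0.13 + 6.24 + 0.626 + 0.032 = 7.028 m²·K/W
E = A × HDD × 24 / R / 1000 = 63.8 × 2900 × 24 / 7.028 / 1000 = 631.8 kWh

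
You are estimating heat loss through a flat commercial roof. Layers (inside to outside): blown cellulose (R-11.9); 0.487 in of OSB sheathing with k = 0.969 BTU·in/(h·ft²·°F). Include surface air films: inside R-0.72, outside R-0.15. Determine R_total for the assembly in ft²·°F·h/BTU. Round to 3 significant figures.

13.3 ft²·°F·h/BTU

0.487/0.969 = 0.5026
R_total = 0.72 + 11.9 + 0.5026 + 0.15 = 13.27 ft²·°F·h/BTU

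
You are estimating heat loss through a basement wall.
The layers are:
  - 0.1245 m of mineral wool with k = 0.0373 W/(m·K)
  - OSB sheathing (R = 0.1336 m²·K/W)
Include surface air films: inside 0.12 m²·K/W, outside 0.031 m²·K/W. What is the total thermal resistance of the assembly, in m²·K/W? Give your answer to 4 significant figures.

0.1245/0.0373 = 3.3378
R_total = 0.12 + 3.3378 + 0.1336 + 0.031 = 3.6224 m²·K/W

3.622 m²·K/W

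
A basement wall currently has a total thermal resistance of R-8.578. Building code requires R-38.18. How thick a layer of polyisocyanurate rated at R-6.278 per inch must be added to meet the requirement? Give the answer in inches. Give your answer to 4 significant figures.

ΔR = 38.18 − 8.578 = 29.602 ft²·°F·h/BTU
L = ΔR / (R/in) = 29.602/6.278 = 4.7152 in

4.715 in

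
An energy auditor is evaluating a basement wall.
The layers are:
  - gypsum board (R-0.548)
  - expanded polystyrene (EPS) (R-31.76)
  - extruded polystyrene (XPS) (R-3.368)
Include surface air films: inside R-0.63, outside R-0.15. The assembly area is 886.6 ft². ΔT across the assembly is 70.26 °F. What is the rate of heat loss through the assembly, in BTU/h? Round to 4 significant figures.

R_total = 0.63 + 0.548 + 31.76 + 3.368 + 0.15 = 36.456 ft²·°F·h/BTU
Q = A·ΔT/R = 886.6 × 70.26 / 36.456 = 1708.7 BTU/h

1709 BTU/h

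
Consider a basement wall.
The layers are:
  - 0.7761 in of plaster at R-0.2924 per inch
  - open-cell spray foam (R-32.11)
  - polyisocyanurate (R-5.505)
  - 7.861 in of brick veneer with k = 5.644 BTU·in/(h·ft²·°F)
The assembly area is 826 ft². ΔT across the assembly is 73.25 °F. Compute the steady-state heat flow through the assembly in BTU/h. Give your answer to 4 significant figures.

1542 BTU/h

0.7761 × 0.2924 = 0.22693
7.861/5.644 = 1.3928
R_total = 0.22693 + 32.11 + 5.505 + 1.3928 = 39.235 ft²·°F·h/BTU
Q = A·ΔT/R = 826 × 73.25 / 39.235 = 1542.1 BTU/h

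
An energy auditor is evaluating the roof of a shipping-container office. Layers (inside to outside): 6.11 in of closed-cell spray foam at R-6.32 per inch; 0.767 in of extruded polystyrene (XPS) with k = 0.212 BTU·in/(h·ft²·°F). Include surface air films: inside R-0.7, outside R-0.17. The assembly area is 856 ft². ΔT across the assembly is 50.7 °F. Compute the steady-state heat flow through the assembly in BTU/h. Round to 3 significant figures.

1010 BTU/h

6.11 × 6.32 = 38.62
0.767/0.212 = 3.618
R_total = 0.7 + 38.62 + 3.618 + 0.17 = 43.1 ft²·°F·h/BTU
Q = A·ΔT/R = 856 × 50.7 / 43.1 = 1007 BTU/h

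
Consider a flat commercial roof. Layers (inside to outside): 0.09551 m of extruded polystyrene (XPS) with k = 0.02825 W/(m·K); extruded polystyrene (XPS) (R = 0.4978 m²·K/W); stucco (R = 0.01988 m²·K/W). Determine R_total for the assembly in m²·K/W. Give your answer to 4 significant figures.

0.09551/0.02825 = 3.3809
R_total = 3.3809 + 0.4978 + 0.01988 = 3.8986 m²·K/W

3.899 m²·K/W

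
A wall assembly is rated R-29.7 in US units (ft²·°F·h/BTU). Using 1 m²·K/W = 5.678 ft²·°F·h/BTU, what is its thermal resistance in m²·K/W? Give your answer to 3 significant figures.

5.23 m²·K/W

R_SI = 29.7/5.678 = 5.231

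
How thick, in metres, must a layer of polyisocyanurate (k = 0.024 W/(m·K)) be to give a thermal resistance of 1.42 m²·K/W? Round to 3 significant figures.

0.0341 m

L = R·k = 1.42 × 0.024 = 0.03408 m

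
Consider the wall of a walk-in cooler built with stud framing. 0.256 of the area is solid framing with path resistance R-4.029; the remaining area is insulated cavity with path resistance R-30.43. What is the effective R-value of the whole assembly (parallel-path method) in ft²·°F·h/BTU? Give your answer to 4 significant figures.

U_eff = 0.744/30.43 + 0.256/4.029 = 0.02445 + 0.063539 = 0.087989
R_eff = 1/U_eff = 11.365 ft²·°F·h/BTU

11.37 ft²·°F·h/BTU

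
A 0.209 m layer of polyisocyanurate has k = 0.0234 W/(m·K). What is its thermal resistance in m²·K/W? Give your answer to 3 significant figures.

8.93 m²·K/W

R = L/k = 0.209/0.0234 = 8.932 m²·K/W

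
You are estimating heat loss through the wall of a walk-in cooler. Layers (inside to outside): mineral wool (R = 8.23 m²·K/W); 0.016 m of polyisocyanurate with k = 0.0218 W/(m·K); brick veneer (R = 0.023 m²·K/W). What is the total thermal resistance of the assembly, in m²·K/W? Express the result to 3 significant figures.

8.99 m²·K/W

0.016/0.0218 = 0.7339
R_total = 8.23 + 0.7339 + 0.023 = 8.987 m²·K/W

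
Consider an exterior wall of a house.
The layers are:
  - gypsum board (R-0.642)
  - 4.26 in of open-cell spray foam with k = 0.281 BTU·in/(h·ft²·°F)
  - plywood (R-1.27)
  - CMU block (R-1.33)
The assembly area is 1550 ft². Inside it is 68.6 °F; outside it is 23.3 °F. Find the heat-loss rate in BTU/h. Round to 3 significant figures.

4.26/0.281 = 15.16
R_total = 0.642 + 15.16 + 1.27 + 1.33 = 18.4 ft²·°F·h/BTU
Q = A·ΔT/R = 1550 × (68.6 − 23.3) / 18.4 = 3816 BTU/h

3820 BTU/h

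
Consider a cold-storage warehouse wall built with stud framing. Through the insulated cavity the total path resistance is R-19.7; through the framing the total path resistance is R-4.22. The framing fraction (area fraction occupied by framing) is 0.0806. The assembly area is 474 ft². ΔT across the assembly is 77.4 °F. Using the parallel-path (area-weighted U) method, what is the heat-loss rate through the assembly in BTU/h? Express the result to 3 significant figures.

2410 BTU/h

U_eff = 0.9194/19.7 + 0.0806/4.22 = 0.04667 + 0.0191 = 0.06577
R_eff = 1/U_eff = 15.2 ft²·°F·h/BTU
Q = 474 × 77.4 / 15.2 = 2413 BTU/h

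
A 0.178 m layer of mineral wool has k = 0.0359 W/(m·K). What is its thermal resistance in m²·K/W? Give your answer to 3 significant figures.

4.96 m²·K/W

R = L/k = 0.178/0.0359 = 4.958 m²·K/W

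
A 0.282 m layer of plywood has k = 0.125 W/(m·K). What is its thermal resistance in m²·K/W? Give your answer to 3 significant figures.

2.26 m²·K/W

R = L/k = 0.282/0.125 = 2.256 m²·K/W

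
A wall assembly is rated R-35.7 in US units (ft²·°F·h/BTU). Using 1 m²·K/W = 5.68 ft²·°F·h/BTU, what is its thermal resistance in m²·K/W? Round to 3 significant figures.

R_SI = 35.7/5.68 = 6.285

6.29 m²·K/W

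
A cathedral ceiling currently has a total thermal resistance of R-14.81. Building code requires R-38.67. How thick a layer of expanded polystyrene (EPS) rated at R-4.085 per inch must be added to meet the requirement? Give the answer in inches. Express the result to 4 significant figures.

5.841 in

ΔR = 38.67 − 14.81 = 23.86 ft²·°F·h/BTU
L = ΔR / (R/in) = 23.86/4.085 = 5.8409 in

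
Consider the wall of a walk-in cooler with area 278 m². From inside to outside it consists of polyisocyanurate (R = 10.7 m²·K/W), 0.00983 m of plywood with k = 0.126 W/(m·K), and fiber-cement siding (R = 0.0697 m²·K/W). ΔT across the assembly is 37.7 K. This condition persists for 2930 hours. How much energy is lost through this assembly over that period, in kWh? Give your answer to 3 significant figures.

0.00983/0.126 = 0.07802
R_total = 10.7 + 0.07802 + 0.0697 = 10.85 m²·K/W
Q = 278 × 37.7 / 10.85 = 966.2 W
E = 966.2 W × 2930 h / 1000 = 2831 kWh

2830 kWh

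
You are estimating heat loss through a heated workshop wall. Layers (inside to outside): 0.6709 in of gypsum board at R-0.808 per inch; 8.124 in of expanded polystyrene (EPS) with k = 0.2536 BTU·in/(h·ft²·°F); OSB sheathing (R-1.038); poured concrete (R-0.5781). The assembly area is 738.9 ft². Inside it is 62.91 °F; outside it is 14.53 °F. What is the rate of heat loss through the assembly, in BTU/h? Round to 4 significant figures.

0.6709 × 0.808 = 0.54209
8.124/0.2536 = 32.035
R_total = 0.54209 + 32.035 + 1.038 + 0.5781 = 34.193 ft²·°F·h/BTU
Q = A·ΔT/R = 738.9 × (62.91 − 14.53) / 34.193 = 1045.5 BTU/h

1045 BTU/h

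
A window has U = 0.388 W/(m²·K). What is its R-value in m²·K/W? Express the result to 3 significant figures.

2.58 m²·K/W

R = 1/U = 1/0.388 = 2.577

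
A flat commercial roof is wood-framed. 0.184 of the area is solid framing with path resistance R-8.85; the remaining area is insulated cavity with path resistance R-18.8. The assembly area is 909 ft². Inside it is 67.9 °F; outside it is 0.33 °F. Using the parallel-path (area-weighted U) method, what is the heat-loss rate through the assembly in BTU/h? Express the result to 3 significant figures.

3940 BTU/h

U_eff = 0.816/18.8 + 0.184/8.85 = 0.0434 + 0.02079 = 0.0642
R_eff = 1/U_eff = 15.58 ft²·°F·h/BTU
Q = 909 × (67.9 − 0.33) / 15.58 = 3943 BTU/h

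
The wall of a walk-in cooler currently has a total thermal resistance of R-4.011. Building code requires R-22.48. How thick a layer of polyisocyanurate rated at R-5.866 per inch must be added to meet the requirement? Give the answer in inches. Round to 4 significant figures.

ΔR = 22.48 − 4.011 = 18.469 ft²·°F·h/BTU
L = ΔR / (R/in) = 18.469/5.866 = 3.1485 in

3.148 in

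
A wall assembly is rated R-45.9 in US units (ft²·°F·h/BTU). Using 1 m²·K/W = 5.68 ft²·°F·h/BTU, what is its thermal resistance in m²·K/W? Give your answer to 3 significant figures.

8.08 m²·K/W

R_SI = 45.9/5.68 = 8.081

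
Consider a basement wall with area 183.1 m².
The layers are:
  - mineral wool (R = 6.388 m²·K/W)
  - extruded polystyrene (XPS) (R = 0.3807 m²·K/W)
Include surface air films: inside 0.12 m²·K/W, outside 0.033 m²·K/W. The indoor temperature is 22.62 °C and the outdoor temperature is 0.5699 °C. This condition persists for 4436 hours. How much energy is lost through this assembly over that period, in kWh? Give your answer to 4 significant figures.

2587 kWh

R_total = 0.12 + 6.388 + 0.3807 + 0.033 = 6.9217 m²·K/W
Q = 183.1 × (22.62 − 0.5699) / 6.9217 = 583.29 W
E = 583.29 W × 4436 h / 1000 = 2587.5 kWh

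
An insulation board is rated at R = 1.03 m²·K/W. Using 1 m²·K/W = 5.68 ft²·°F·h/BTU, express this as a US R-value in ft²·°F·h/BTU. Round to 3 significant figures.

R_US = 1.03 × 5.68 = 5.85

5.85 ft²·°F·h/BTU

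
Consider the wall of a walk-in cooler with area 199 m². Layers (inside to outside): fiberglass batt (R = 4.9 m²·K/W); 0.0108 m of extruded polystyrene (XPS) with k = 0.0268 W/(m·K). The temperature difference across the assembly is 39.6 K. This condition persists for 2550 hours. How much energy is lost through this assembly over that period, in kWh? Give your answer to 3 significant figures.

0.0108/0.0268 = 0.403
R_total = 4.9 + 0.403 = 5.303 m²·K/W
Q = 199 × 39.6 / 5.303 = 1486 W
E = 1486 W × 2550 h / 1000 = 3789 kWh

3790 kWh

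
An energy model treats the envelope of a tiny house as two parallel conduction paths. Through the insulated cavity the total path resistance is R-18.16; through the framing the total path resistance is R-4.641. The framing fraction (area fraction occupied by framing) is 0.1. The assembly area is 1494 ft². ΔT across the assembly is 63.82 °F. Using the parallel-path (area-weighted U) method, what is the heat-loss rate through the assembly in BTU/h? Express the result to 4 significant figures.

U_eff = 0.9/18.16 + 0.1/4.641 = 0.049559 + 0.021547 = 0.071107
R_eff = 1/U_eff = 14.063 ft²·°F·h/BTU
Q = 1494 × 63.82 / 14.063 = 6779.8 BTU/h

6780 BTU/h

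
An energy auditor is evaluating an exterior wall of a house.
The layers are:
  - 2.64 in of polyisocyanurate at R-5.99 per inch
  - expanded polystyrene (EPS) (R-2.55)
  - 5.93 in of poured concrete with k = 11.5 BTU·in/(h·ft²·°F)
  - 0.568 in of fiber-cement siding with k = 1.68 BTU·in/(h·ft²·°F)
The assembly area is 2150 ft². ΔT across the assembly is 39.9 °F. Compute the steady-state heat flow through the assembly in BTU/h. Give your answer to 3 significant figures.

4460 BTU/h

2.64 × 5.99 = 15.81
5.93/11.5 = 0.5157
0.568/1.68 = 0.3381
R_total = 15.81 + 2.55 + 0.5157 + 0.3381 = 19.22 ft²·°F·h/BTU
Q = A·ΔT/R = 2150 × 39.9 / 19.22 = 4464 BTU/h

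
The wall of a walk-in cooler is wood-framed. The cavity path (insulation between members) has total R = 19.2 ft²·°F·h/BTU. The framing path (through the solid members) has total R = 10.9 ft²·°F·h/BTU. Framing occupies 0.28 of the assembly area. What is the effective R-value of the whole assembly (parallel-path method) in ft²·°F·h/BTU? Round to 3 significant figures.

15.8 ft²·°F·h/BTU

U_eff = 0.72/19.2 + 0.28/10.9 = 0.0375 + 0.02569 = 0.06319
R_eff = 1/U_eff = 15.83 ft²·°F·h/BTU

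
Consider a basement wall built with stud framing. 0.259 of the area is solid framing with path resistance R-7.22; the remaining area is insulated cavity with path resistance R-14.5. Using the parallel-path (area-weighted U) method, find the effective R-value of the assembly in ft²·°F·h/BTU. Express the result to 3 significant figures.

11.5 ft²·°F·h/BTU

U_eff = 0.741/14.5 + 0.259/7.22 = 0.0511 + 0.03587 = 0.08698
R_eff = 1/U_eff = 11.5 ft²·°F·h/BTU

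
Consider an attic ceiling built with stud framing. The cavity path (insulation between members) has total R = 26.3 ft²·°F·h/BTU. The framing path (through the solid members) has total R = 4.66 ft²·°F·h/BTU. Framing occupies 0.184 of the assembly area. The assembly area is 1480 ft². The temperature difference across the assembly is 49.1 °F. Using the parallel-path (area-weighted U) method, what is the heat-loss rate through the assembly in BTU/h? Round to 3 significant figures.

U_eff = 0.816/26.3 + 0.184/4.66 = 0.03103 + 0.03948 = 0.07051
R_eff = 1/U_eff = 14.18 ft²·°F·h/BTU
Q = 1480 × 49.1 / 14.18 = 5124 BTU/h

5120 BTU/h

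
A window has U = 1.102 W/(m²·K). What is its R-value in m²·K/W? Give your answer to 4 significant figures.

0.9074 m²·K/W

R = 1/U = 1/1.102 = 0.90744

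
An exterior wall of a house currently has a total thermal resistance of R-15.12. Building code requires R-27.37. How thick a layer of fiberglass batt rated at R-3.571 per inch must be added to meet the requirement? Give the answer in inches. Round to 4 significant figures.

ΔR = 27.37 − 15.12 = 12.25 ft²·°F·h/BTU
L = ΔR / (R/in) = 12.25/3.571 = 3.4304 in

3.430 in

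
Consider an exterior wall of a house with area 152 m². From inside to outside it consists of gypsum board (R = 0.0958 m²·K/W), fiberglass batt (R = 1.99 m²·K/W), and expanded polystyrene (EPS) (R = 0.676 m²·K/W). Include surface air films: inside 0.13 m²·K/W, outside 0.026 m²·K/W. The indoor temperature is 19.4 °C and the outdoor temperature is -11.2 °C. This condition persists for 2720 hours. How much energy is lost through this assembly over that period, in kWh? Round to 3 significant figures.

R_total = 0.13 + 0.0958 + 1.99 + 0.676 + 0.026 = 2.918 m²·K/W
Q = 152 × (19.4 − (-11.2)) / 2.918 = 1594 W
E = 1594 W × 2720 h / 1000 = 4336 kWh

4340 kWh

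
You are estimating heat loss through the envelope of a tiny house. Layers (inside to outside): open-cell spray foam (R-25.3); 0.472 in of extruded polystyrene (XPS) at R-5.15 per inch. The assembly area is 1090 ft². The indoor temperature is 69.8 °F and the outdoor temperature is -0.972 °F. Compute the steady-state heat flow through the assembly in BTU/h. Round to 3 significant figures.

0.472 × 5.15 = 2.431
R_total = 25.3 + 2.431 = 27.73 ft²·°F·h/BTU
Q = A·ΔT/R = 1090 × (69.8 − (-0.972)) / 27.73 = 2782 BTU/h

2780 BTU/h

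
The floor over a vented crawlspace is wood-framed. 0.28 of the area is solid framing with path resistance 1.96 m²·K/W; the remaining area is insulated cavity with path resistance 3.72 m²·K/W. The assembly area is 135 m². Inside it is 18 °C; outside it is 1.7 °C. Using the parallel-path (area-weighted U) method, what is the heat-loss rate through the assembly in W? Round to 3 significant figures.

U_eff = 0.72/3.72 + 0.28/1.96 = 0.1935 + 0.1429 = 0.3364
R_eff = 1/U_eff = 2.973 m²·K/W
Q = 135 × (18 − 1.7) / 2.973 = 740.3 W

740 W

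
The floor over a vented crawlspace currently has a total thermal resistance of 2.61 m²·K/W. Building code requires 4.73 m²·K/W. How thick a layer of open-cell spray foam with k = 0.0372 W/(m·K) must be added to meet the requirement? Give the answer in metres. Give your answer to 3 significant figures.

ΔR = 4.73 − 2.61 = 2.12 m²·K/W
L = ΔR × k = 2.12 × 0.0372 = 0.07886 m

0.0789 m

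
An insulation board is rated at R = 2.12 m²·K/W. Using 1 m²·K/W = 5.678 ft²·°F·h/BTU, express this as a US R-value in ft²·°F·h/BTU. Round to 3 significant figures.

12.0 ft²·°F·h/BTU

R_US = 2.12 × 5.678 = 12.04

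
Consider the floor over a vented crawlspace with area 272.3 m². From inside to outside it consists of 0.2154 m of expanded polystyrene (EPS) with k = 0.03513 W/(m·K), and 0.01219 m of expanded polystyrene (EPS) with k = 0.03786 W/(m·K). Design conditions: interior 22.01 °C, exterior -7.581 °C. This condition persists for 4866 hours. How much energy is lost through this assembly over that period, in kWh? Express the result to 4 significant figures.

6076 kWh

0.2154/0.03513 = 6.1315
0.01219/0.03786 = 0.32198
R_total = 6.1315 + 0.32198 = 6.4535 m²·K/W
Q = 272.3 × (22.01 − (-7.581)) / 6.4535 = 1248.6 W
E = 1248.6 W × 4866 h / 1000 = 6075.5 kWh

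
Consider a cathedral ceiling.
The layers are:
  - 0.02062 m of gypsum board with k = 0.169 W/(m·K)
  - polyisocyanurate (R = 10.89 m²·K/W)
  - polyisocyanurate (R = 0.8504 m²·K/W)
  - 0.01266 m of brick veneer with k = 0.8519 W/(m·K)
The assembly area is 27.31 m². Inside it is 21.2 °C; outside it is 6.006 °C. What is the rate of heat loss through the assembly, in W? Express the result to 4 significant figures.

0.02062/0.169 = 0.12201
0.01266/0.8519 = 0.014861
R_total = 0.12201 + 10.89 + 0.8504 + 0.014861 = 11.877 m²·K/W
Q = A·ΔT/R = 27.31 × (21.2 − 6.006) / 11.877 = 34.936 W

34.94 W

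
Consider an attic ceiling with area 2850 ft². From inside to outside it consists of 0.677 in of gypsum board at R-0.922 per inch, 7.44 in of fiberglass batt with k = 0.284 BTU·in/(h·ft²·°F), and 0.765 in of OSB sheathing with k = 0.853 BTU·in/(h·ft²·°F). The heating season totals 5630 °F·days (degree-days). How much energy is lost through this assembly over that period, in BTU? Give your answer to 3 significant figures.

13900000 BTU

0.677 × 0.922 = 0.6242
7.44/0.284 = 26.2
0.765/0.853 = 0.8968
R_total = 0.6242 + 26.2 + 0.8968 = 27.72 ft²·°F·h/BTU
E = A × HDD × 24 / R = 2850 × 5630 × 24 / 27.72 = 13890000 BTU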